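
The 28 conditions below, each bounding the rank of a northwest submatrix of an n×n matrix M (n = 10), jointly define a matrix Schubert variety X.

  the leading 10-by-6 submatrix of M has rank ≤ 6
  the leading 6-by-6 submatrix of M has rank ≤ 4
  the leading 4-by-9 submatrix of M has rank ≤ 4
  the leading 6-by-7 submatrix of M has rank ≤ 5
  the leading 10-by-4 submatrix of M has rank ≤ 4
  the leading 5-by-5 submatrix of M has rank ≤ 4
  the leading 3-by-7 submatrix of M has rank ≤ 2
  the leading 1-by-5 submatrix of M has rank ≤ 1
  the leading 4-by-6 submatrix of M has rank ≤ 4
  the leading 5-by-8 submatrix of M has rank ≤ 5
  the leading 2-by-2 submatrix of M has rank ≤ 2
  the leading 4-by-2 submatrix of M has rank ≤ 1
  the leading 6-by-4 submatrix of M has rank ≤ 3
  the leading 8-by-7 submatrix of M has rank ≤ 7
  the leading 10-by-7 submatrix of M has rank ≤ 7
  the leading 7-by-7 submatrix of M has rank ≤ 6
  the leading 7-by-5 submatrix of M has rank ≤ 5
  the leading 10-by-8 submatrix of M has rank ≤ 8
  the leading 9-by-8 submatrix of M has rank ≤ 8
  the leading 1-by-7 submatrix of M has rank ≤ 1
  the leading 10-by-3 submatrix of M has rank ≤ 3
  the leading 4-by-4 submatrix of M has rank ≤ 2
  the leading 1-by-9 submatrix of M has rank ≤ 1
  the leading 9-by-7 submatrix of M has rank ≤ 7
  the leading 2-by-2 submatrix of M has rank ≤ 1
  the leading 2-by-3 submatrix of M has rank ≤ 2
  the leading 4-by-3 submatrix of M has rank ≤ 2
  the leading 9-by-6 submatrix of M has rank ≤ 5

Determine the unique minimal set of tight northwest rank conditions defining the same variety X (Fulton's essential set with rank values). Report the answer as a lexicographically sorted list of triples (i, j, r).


Propagating the 28 rank bounds to every northwest block:

  i=1: 1, 1, 1, 1, 1, 1, 1, 1, 1, 1
  i=2: 1, 1, 2, 2, 2, 2, 2, 2, 2, 2
  i=3: 1, 1, 2, 2, 2, 2, 2, 3, 3, 3
  i=4: 1, 1, 2, 2, 3, 3, 3, 4, 4, 4
  i=5: 1, 2, 3, 3, 4, 4, 4, 5, 5, 5
  i=6: 1, 2, 3, 3, 4, 4, 5, 6, 6, 6
  i=7: 1, 2, 3, 4, 5, 5, 6, 7, 7, 7
  i=8: 1, 2, 3, 4, 5, 5, 6, 7, 8, 8
  i=9: 1, 2, 3, 4, 5, 5, 6, 7, 8, 9
  i=10: 1, 2, 3, 4, 5, 6, 7, 8, 9, 10

so w = (1, 3, 8, 5, 2, 7, 4, 9, 10, 6).

D(w) has 12 cells with 6 SE-corners; essential set:

[(3, 7, 2), (4, 2, 1), (4, 4, 2), (6, 4, 3), (6, 6, 4), (9, 6, 5)]


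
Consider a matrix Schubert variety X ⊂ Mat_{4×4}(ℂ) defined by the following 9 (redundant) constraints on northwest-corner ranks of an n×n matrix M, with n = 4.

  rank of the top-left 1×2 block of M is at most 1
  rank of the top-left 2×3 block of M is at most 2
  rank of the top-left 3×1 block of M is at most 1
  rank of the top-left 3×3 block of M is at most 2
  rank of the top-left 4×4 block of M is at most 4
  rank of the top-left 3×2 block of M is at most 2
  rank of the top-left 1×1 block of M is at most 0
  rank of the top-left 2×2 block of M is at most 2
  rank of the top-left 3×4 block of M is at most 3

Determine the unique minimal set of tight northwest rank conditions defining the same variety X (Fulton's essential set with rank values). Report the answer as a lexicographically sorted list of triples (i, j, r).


Recovering R(i,j) via the rank-extension bound from the 9 conditions:

  i=1: 0  1  1  1
  i=2: 1  2  2  2
  i=3: 1  2  2  3
  i=4: 1  2  3  4

giving w = (2, 1, 4, 3) via Δ²R.

|D(w)|=2, |Ess(w)|=2:

[(1, 1, 0), (3, 3, 2)]


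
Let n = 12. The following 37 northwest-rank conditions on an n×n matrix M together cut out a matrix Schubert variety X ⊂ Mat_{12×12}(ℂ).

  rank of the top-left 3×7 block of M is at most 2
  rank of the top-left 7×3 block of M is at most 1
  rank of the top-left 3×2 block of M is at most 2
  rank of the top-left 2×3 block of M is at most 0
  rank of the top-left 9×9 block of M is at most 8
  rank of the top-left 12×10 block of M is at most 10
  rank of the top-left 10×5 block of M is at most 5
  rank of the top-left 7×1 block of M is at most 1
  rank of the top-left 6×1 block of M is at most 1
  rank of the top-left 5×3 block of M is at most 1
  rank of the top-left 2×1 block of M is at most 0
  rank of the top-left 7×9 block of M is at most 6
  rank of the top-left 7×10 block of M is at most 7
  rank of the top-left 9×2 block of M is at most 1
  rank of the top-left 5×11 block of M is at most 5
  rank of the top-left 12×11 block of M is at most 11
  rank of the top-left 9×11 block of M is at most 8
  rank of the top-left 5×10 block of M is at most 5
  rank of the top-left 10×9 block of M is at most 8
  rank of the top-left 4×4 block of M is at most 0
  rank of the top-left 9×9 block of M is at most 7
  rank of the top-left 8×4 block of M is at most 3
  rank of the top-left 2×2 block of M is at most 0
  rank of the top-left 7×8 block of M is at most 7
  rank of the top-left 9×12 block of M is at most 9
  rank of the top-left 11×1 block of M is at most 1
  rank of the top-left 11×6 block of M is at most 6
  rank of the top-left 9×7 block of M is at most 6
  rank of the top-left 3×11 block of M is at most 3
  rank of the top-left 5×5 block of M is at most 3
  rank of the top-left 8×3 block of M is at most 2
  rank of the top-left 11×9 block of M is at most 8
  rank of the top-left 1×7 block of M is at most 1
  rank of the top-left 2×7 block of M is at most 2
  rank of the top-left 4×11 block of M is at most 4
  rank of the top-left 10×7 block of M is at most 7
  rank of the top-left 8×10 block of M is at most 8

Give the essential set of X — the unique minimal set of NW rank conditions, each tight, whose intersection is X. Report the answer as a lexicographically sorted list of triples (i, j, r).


Recovering R(i,j) via the rank-extension bound from the 37 conditions:

  0 0 0 0 1 1 1 1 1 1 1 1
  0 0 0 0 1 2 2 2 2 2 2 2
  0 0 0 0 1 2 2 3 3 3 3 3
  0 0 0 0 1 2 3 4 4 4 4 4
  1 1 1 1 2 3 4 5 5 5 5 5
  1 1 1 2 3 4 5 6 6 6 6 6
  1 1 1 2 3 4 5 6 6 7 7 7
  1 1 2 3 4 5 6 7 7 8 8 8
  1 1 2 3 4 5 6 7 7 8 8 9
  1 2 3 4 5 6 7 8 8 9 9 10
  1 2 3 4 5 6 7 8 8 9 10 11
  1 2 3 4 5 6 7 8 9 10 11 12

the unique w with this rank table is (5, 6, 8, 7, 1, 4, 10, 3, 12, 2, 11, 9).

D(w) has 27 cells with 8 SE-corners; essential set:

[(3, 7, 2), (4, 4, 0), (7, 3, 1), (7, 9, 6), (9, 2, 1), (9, 9, 7), (9, 11, 8), (11, 9, 8)]


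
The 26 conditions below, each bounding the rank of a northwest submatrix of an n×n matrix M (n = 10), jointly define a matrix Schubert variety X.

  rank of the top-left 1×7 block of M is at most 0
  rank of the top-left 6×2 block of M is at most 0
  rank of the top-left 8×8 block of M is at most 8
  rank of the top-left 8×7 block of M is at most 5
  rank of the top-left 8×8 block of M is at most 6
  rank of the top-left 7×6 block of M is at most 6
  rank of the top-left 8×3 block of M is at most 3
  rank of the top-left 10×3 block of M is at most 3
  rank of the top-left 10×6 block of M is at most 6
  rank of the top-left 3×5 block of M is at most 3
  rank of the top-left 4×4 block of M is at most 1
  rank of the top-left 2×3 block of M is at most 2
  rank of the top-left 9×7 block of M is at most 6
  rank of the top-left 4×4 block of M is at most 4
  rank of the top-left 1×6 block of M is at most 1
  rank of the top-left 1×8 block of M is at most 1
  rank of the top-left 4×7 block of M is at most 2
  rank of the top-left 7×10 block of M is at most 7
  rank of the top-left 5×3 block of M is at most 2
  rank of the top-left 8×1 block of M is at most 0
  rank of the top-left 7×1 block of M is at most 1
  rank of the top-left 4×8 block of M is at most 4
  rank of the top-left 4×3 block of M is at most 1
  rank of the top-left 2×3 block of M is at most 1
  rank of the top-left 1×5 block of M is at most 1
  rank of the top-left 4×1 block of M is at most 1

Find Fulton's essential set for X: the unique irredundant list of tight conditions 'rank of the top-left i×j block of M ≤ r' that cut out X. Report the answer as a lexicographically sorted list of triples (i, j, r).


The tightest implied rank at each (i,j), from the 26 conditions:

  row 1: 0 0 0 0 0 0 0 1 1 1
  row 2: 0 0 1 1 1 1 1 2 2 2
  row 3: 0 0 1 1 2 2 2 3 3 3
  row 4: 0 0 1 1 2 2 2 3 4 4
  row 5: 0 0 1 2 3 3 3 4 5 5
  row 6: 0 0 1 2 3 4 4 5 6 6
  row 7: 0 1 2 3 4 5 5 6 7 7
  row 8: 0 1 2 3 4 5 5 6 7 8
  row 9: 1 2 3 4 5 6 6 7 8 9
  row 10: 1 2 3 4 5 6 7 8 9 10

second differences of R give the permutation w = (8, 3, 5, 9, 4, 6, 2, 10, 1, 7).

ℓ(w)=24; the 6 essential cells (i,j,r):

[(1, 7, 0), (4, 4, 1), (4, 7, 2), (6, 2, 0), (8, 1, 0), (8, 7, 5)]


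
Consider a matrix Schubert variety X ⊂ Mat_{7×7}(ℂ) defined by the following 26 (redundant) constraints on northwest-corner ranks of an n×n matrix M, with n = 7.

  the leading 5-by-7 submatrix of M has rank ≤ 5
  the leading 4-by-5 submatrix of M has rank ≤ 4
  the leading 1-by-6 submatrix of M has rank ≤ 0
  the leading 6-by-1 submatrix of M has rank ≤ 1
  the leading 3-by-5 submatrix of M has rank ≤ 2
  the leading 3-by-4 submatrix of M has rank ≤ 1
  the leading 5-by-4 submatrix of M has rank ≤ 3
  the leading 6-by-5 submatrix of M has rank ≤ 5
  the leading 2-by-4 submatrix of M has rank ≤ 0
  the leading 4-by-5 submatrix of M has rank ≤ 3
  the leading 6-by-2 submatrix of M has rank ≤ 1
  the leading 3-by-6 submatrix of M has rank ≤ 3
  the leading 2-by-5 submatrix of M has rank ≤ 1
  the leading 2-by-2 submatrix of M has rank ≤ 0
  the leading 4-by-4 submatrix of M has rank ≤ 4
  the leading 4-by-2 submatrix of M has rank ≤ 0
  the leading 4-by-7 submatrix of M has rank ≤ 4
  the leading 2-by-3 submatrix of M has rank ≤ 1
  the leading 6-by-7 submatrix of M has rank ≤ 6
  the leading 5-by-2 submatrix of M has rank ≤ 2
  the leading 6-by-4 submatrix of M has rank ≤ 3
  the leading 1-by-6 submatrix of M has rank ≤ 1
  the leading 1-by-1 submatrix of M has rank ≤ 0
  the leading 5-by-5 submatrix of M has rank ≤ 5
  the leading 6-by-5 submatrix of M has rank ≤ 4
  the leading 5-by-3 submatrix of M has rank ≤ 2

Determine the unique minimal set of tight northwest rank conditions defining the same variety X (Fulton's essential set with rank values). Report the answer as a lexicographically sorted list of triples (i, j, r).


The tightest implied rank at each (i,j), from the 26 conditions:

  R[1]: 0  0  0  0  0  0  1
  R[2]: 0  0  0  0  1  1  2
  R[3]: 0  0  1  1  2  2  3
  R[4]: 0  0  1  2  3  3  4
  R[5]: 1  1  2  3  4  4  5
  R[6]: 1  1  2  3  4  5  6
  R[7]: 1  2  3  4  5  6  7

second differences of R give the permutation w = (7, 5, 3, 4, 1, 6, 2).

Fulton essential set (4 of the 15 Rothe cells):

[(1, 6, 0), (2, 4, 0), (4, 2, 0), (6, 2, 1)]


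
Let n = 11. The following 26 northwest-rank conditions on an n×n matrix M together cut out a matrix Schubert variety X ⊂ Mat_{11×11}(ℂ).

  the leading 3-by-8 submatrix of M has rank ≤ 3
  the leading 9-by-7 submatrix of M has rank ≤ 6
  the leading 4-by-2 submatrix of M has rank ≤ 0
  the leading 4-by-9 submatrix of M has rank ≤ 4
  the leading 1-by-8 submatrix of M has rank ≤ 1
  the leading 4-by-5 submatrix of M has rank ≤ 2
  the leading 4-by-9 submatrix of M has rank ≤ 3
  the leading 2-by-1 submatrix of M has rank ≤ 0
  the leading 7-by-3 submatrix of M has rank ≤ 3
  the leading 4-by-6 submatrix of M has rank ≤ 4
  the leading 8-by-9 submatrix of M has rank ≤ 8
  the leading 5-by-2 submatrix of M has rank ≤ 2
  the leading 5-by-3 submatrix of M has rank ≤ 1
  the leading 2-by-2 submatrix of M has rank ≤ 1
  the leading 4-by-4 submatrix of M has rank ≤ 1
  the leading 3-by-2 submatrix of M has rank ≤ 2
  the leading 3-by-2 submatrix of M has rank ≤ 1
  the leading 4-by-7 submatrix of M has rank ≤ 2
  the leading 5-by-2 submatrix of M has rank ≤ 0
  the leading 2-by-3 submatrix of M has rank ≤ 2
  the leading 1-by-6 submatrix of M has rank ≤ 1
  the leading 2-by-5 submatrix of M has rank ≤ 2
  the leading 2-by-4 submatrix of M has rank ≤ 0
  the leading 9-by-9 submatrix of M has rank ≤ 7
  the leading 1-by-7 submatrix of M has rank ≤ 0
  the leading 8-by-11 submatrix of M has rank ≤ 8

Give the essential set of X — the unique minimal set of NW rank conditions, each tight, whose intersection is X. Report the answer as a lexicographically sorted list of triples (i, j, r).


Computing R[i][j] = min implied NW-rank bound (n=11, 26 conditions):

  row 1: 0, 0, 0, 0, 0, 0, 0, 1, 1, 1, 1
  row 2: 0, 0, 0, 0, 1, 1, 1, 2, 2, 2, 2
  row 3: 0, 0, 1, 1, 2, 2, 2, 3, 3, 3, 3
  row 4: 0, 0, 1, 1, 2, 2, 2, 3, 3, 4, 4
  row 5: 0, 0, 1, 2, 3, 3, 3, 4, 4, 5, 5
  row 6: 1, 1, 2, 3, 4, 4, 4, 5, 5, 6, 6
  row 7: 1, 2, 3, 4, 5, 5, 5, 6, 6, 7, 7
  row 8: 1, 2, 3, 4, 5, 6, 6, 7, 7, 8, 8
  row 9: 1, 2, 3, 4, 5, 6, 6, 7, 7, 8, 9
  row 10: 1, 2, 3, 4, 5, 6, 7, 8, 8, 9, 10
  row 11: 1, 2, 3, 4, 5, 6, 7, 8, 9, 10, 11

reading off 1-entries of Δ²R: w = (8, 5, 3, 10, 4, 1, 2, 6, 11, 7, 9).

Fulton essential set (8 of the 23 Rothe cells):

[(1, 7, 0), (2, 4, 0), (4, 4, 1), (4, 7, 2), (4, 9, 3), (5, 2, 0), (9, 7, 6), (9, 9, 7)]


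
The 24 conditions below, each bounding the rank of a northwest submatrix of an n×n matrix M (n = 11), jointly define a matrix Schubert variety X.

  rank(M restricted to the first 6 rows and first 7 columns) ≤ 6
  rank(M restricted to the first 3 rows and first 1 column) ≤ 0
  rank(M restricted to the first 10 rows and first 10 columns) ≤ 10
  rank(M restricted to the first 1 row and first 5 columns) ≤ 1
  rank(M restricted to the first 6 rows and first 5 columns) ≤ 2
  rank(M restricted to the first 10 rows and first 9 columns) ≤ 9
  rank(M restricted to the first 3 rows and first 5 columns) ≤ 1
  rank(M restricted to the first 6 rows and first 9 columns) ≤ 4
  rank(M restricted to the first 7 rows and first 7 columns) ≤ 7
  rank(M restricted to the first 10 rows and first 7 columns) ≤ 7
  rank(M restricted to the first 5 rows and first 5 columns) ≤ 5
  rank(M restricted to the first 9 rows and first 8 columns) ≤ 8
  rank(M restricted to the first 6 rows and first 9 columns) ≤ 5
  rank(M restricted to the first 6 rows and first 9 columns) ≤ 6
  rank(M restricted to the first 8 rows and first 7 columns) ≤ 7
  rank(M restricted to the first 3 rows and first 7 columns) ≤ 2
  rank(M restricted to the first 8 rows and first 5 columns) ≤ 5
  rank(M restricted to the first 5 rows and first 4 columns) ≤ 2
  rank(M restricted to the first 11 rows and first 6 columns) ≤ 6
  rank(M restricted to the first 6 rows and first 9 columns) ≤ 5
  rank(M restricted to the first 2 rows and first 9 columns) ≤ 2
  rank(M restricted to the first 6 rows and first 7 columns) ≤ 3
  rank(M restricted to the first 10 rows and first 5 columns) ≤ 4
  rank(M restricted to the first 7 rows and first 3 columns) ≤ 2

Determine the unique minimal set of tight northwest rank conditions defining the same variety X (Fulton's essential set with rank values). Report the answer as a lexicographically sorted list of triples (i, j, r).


Recovering R(i,j) via the rank-extension bound from the 24 conditions:

  row 1: 0, 1, 1, 1, 1, 1, 1, 1, 1, 1, 1
  row 2: 0, 1, 1, 1, 1, 2, 2, 2, 2, 2, 2
  row 3: 0, 1, 1, 1, 1, 2, 2, 3, 3, 3, 3
  row 4: 1, 2, 2, 2, 2, 3, 3, 4, 4, 4, 4
  row 5: 1, 2, 2, 2, 2, 3, 3, 4, 4, 5, 5
  row 6: 1, 2, 2, 2, 2, 3, 3, 4, 4, 5, 6
  row 7: 1, 2, 2, 3, 3, 4, 4, 5, 5, 6, 7
  row 8: 1, 2, 3, 4, 4, 5, 5, 6, 6, 7, 8
  row 9: 1, 2, 3, 4, 4, 5, 6, 7, 7, 8, 9
  row 10: 1, 2, 3, 4, 4, 5, 6, 7, 8, 9, 10
  row 11: 1, 2, 3, 4, 5, 6, 7, 8, 9, 10, 11

giving w = (2, 6, 8, 1, 10, 11, 4, 3, 7, 9, 5) via Δ²R.

Rothe diagram D(w) (23 cells), 8 SE-corners (essential conditions):

[(3, 1, 0), (3, 5, 1), (3, 7, 2), (6, 5, 2), (6, 7, 3), (6, 9, 4), (7, 3, 2), (10, 5, 4)]


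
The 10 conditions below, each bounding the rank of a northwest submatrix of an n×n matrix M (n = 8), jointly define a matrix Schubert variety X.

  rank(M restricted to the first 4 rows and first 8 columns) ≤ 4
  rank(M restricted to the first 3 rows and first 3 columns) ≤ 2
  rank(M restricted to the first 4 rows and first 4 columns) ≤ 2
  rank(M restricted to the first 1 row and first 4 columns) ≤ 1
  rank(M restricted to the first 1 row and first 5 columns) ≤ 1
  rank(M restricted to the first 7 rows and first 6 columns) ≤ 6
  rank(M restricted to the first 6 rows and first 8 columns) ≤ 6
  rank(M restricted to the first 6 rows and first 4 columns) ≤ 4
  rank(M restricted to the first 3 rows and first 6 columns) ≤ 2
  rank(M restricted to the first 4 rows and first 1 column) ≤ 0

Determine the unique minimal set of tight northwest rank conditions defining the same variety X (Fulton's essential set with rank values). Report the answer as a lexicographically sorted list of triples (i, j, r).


Recovering R(i,j) via the rank-extension bound from the 10 conditions:

  0  1  1  1  1  1  1  1
  0  1  2  2  2  2  2  2
  0  1  2  2  2  2  3  3
  0  1  2  2  3  3  4  4
  1  2  3  3  4  4  5  5
  1  2  3  4  5  5  6  6
  1  2  3  4  5  6  7  7
  1  2  3  4  5  6  7  8

giving w = (2, 3, 7, 5, 1, 4, 6, 8) via Δ²R.

ℓ(w)=8; the 3 essential cells (i,j,r):

[(3, 6, 2), (4, 1, 0), (4, 4, 2)]


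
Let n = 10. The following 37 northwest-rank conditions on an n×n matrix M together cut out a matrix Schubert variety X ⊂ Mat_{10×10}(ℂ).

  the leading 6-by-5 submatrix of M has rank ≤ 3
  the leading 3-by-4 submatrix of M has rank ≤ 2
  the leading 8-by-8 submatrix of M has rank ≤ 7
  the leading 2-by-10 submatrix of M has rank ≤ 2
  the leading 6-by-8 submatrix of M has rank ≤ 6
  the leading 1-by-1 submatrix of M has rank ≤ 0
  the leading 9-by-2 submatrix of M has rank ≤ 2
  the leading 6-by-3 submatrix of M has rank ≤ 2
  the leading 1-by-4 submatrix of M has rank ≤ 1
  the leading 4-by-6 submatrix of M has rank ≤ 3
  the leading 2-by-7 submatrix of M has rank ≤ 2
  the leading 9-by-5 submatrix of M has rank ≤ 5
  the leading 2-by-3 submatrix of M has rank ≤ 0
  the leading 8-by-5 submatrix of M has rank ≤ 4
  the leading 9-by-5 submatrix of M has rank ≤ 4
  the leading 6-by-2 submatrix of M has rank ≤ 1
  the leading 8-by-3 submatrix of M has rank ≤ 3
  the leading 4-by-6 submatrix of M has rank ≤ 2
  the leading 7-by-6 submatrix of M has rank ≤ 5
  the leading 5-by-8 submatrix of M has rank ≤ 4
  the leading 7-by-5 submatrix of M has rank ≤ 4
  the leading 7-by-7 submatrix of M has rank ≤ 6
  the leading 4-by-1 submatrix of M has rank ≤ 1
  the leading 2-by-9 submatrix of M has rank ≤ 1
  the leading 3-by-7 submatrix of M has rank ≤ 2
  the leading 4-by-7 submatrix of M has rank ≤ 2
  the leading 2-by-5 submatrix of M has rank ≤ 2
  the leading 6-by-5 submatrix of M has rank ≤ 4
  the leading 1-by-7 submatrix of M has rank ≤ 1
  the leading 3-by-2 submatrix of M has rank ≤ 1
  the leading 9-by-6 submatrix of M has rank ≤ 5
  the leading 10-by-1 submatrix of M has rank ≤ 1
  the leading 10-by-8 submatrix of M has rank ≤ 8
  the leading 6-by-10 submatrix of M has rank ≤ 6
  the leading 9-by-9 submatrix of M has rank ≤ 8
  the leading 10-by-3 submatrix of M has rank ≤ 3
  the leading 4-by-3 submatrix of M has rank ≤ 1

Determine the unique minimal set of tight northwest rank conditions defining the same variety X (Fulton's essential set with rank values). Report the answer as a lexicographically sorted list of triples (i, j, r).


Recovering R(i,j) via the rank-extension bound from the 37 conditions:

  i=1: 0 | 0 | 0 | 1 | 1 | 1 | 1 | 1 | 1 | 1
  i=2: 0 | 0 | 0 | 1 | 1 | 1 | 1 | 1 | 1 | 2
  i=3: 1 | 1 | 1 | 2 | 2 | 2 | 2 | 2 | 2 | 3
  i=4: 1 | 1 | 1 | 2 | 2 | 2 | 2 | 3 | 3 | 4
  i=5: 1 | 1 | 2 | 3 | 3 | 3 | 3 | 4 | 4 | 5
  i=6: 1 | 1 | 2 | 3 | 3 | 4 | 4 | 5 | 5 | 6
  i=7: 1 | 2 | 3 | 4 | 4 | 5 | 5 | 6 | 6 | 7
  i=8: 1 | 2 | 3 | 4 | 4 | 5 | 6 | 7 | 7 | 8
  i=9: 1 | 2 | 3 | 4 | 4 | 5 | 6 | 7 | 8 | 9
  i=10: 1 | 2 | 3 | 4 | 5 | 6 | 7 | 8 | 9 | 10

second differences of R give the permutation w = (4, 10, 1, 8, 3, 6, 2, 7, 9, 5).

|D(w)|=21, |Ess(w)|=7:

[(2, 3, 0), (2, 9, 1), (4, 3, 1), (4, 7, 2), (6, 2, 1), (6, 5, 3), (9, 5, 4)]


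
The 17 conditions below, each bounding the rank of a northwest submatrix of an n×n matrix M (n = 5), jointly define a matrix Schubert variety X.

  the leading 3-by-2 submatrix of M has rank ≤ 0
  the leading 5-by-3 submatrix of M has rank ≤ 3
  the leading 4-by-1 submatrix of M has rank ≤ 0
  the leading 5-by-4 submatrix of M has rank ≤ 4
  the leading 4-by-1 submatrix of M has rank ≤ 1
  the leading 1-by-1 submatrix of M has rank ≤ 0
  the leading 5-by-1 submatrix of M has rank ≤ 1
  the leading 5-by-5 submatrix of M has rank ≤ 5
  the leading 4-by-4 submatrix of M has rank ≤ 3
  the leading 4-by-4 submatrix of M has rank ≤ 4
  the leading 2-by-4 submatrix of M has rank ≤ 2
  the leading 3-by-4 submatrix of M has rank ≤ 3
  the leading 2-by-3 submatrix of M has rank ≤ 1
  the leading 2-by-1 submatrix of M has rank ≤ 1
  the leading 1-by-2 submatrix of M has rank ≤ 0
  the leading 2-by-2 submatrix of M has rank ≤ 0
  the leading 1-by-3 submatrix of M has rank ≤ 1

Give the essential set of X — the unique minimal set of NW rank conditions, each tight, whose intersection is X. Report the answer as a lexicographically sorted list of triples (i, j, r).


The tightest implied rank at each (i,j), from the 17 conditions:

  row 1: 0, 0, 1, 1, 1
  row 2: 0, 0, 1, 2, 2
  row 3: 0, 0, 1, 2, 3
  row 4: 0, 1, 2, 3, 4
  row 5: 1, 2, 3, 4, 5

reading off 1-entries of Δ²R: w = (3, 4, 5, 2, 1).

ℓ(w)=7; the 2 essential cells (i,j,r):

[(3, 2, 0), (4, 1, 0)]


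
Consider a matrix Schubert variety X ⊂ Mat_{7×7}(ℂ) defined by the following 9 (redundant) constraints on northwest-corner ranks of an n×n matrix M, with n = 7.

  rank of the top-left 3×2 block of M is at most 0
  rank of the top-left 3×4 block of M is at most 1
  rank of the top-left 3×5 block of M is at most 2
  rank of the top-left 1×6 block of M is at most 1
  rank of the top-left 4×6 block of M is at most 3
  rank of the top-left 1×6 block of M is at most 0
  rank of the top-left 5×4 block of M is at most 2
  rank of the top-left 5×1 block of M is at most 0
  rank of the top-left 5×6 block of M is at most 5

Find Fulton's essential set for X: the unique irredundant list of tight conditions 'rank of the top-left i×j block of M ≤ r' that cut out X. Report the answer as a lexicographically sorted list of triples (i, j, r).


Rank table r_w(7×7) implied by the 9 constraints:

  i=1: 0 0 0 0 0 0 1
  i=2: 0 0 1 1 1 1 2
  i=3: 0 0 1 1 2 2 3
  i=4: 0 1 2 2 3 3 4
  i=5: 0 1 2 2 3 4 5
  i=6: 1 2 3 3 4 5 6
  i=7: 1 2 3 4 5 6 7

the unique w with this rank table is (7, 3, 5, 2, 6, 1, 4).

|D(w)|=14, |Ess(w)|=5:

[(1, 6, 0), (3, 2, 0), (3, 4, 1), (5, 1, 0), (5, 4, 2)]


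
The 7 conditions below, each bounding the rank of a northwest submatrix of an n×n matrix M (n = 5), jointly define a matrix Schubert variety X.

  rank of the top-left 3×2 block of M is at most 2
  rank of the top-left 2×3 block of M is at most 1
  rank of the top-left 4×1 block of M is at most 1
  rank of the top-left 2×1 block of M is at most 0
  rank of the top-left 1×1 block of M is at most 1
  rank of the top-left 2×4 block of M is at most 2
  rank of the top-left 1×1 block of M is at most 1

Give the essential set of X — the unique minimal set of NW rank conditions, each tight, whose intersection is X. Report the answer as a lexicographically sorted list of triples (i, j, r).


Reconstructing r_w from the 7 given conditions:

  R[1]: 0 1 1 1 1
  R[2]: 0 1 1 2 2
  R[3]: 1 2 2 3 3
  R[4]: 1 2 3 4 4
  R[5]: 1 2 3 4 5

giving w = (2, 4, 1, 3, 5) via Δ²R.

D(w) has 3 cells with 2 SE-corners; essential set:

[(2, 1, 0), (2, 3, 1)]


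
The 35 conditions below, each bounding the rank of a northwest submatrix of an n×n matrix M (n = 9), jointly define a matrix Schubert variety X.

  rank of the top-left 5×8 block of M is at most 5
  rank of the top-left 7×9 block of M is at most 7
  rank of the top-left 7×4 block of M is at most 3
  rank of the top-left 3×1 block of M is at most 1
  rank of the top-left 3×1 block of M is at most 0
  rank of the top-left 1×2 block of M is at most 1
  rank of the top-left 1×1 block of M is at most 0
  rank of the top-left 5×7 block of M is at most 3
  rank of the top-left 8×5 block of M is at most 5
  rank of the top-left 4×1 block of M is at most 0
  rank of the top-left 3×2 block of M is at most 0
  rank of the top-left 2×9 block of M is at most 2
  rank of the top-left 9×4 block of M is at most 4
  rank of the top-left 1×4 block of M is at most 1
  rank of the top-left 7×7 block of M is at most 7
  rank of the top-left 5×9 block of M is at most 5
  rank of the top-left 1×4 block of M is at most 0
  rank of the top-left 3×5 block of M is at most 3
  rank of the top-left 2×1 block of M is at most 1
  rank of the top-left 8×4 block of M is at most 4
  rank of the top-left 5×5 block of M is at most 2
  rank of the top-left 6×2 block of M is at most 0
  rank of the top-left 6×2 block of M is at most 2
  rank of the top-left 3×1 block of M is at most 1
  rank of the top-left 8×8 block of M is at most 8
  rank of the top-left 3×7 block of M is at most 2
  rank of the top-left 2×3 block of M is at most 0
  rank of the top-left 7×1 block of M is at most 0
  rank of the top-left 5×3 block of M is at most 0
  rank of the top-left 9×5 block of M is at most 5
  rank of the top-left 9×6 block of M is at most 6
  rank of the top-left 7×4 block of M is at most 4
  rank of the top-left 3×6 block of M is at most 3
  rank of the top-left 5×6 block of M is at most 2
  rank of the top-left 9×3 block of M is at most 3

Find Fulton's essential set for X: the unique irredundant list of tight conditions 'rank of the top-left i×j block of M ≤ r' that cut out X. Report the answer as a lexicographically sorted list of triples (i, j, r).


Recovering R(i,j) via the rank-extension bound from the 35 conditions:

  R[1]: 0  0  0  0  1  1  1  1  1
  R[2]: 0  0  0  1  2  2  2  2  2
  R[3]: 0  0  0  1  2  2  2  3  3
  R[4]: 0  0  0  1  2  2  3  4  4
  R[5]: 0  0  0  1  2  2  3  4  5
  R[6]: 0  0  1  2  3  3  4  5  6
  R[7]: 0  1  2  3  4  4  5  6  7
  R[8]: 1  2  3  4  5  5  6  7  8
  R[9]: 1  2  3  4  5  6  7  8  9

hence w(1..9) = (5, 4, 8, 7, 9, 3, 2, 1, 6).

Fulton essential set (6 of the 23 Rothe cells):

[(1, 4, 0), (3, 7, 2), (5, 3, 0), (5, 6, 2), (6, 2, 0), (7, 1, 0)]


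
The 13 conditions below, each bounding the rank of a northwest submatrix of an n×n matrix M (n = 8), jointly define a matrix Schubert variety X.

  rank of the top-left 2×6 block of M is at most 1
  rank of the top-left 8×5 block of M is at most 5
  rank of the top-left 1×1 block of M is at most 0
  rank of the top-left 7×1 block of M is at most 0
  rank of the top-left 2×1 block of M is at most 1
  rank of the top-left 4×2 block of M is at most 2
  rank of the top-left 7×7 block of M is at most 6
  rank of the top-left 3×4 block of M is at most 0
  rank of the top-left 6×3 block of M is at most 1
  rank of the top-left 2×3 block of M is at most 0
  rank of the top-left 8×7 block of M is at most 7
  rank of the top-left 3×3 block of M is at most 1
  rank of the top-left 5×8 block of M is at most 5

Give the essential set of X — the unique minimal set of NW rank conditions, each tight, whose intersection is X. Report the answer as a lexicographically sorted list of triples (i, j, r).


Propagating the 13 rank bounds to every northwest block:

  0 0 0 0 1 1 1 1
  0 0 0 0 1 1 2 2
  0 0 0 0 1 2 3 3
  0 1 1 1 2 3 4 4
  0 1 1 2 3 4 5 5
  0 1 1 2 3 4 5 6
  0 1 2 3 4 5 6 7
  1 2 3 4 5 6 7 8

the unique w with this rank table is (5, 7, 6, 2, 4, 8, 3, 1).

Rothe diagram D(w) (19 cells), 4 SE-corners (essential conditions):

[(2, 6, 1), (3, 4, 0), (6, 3, 1), (7, 1, 0)]


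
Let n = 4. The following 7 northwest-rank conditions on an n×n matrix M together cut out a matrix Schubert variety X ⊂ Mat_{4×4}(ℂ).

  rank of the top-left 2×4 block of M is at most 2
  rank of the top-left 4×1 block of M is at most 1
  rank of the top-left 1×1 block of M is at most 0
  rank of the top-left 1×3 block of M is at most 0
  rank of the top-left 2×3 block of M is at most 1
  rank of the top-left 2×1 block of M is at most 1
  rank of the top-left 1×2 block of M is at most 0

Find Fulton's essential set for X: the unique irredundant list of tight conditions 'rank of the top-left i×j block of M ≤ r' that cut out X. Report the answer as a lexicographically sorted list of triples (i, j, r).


Propagating the 7 rank bounds to every northwest block:

  i=1: 0, 0, 0, 1
  i=2: 1, 1, 1, 2
  i=3: 1, 2, 2, 3
  i=4: 1, 2, 3, 4

hence w(1..4) = (4, 1, 2, 3).

|D(w)|=3, |Ess(w)|=1:

[(1, 3, 0)]


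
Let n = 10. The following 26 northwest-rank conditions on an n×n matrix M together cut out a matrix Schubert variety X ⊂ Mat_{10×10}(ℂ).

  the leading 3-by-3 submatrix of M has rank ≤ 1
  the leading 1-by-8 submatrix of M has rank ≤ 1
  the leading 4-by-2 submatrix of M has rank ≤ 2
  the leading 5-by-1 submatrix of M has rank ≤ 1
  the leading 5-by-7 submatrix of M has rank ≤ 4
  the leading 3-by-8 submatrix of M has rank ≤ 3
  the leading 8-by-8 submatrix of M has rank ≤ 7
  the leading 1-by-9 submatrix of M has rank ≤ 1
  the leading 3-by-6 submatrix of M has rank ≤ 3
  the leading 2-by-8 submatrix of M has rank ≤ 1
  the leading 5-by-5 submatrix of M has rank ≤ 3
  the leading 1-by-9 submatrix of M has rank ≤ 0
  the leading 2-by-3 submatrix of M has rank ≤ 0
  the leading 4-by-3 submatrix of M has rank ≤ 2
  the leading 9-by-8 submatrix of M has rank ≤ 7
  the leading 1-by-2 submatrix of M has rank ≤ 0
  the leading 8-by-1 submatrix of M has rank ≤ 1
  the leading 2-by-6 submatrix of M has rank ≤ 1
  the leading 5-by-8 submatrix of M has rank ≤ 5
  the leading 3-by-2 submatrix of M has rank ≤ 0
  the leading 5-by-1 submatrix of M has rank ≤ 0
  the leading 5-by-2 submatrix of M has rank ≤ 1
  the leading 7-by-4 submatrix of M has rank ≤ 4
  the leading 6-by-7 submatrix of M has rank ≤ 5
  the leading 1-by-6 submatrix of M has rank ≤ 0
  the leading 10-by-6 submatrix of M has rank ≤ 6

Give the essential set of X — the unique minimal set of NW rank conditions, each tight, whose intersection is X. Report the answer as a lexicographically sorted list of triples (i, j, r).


Computing R[i][j] = min implied NW-rank bound (n=10, 26 conditions):

  R[1]: 0 | 0 | 0 | 0 | 0 | 0 | 0 | 0 | 0 | 1
  R[2]: 0 | 0 | 0 | 1 | 1 | 1 | 1 | 1 | 1 | 2
  R[3]: 0 | 0 | 1 | 2 | 2 | 2 | 2 | 2 | 2 | 3
  R[4]: 0 | 1 | 2 | 3 | 3 | 3 | 3 | 3 | 3 | 4
  R[5]: 0 | 1 | 2 | 3 | 3 | 4 | 4 | 4 | 4 | 5
  R[6]: 1 | 2 | 3 | 4 | 4 | 5 | 5 | 5 | 5 | 6
  R[7]: 1 | 2 | 3 | 4 | 5 | 6 | 6 | 6 | 6 | 7
  R[8]: 1 | 2 | 3 | 4 | 5 | 6 | 7 | 7 | 7 | 8
  R[9]: 1 | 2 | 3 | 4 | 5 | 6 | 7 | 7 | 8 | 9
  R[10]: 1 | 2 | 3 | 4 | 5 | 6 | 7 | 8 | 9 | 10

the unique w with this rank table is (10, 4, 3, 2, 6, 1, 5, 7, 9, 8).

Fulton essential set (6 of the 18 Rothe cells):

[(1, 9, 0), (2, 3, 0), (3, 2, 0), (5, 1, 0), (5, 5, 3), (9, 8, 7)]


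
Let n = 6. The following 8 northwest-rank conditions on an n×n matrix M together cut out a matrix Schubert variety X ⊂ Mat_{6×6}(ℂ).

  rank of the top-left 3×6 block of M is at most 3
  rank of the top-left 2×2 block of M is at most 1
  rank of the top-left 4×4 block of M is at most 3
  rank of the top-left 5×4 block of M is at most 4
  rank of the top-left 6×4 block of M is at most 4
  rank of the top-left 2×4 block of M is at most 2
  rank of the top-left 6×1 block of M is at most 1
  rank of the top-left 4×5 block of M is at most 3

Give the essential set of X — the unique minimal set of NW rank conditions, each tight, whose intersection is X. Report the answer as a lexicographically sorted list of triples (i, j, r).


The tightest implied rank at each (i,j), from the 8 conditions:

  R[1]: 1, 1, 1, 1, 1, 1
  R[2]: 1, 1, 2, 2, 2, 2
  R[3]: 1, 2, 3, 3, 3, 3
  R[4]: 1, 2, 3, 3, 3, 4
  R[5]: 1, 2, 3, 4, 4, 5
  R[6]: 1, 2, 3, 4, 5, 6

giving w = (1, 3, 2, 6, 4, 5) via Δ²R.

|D(w)|=3, |Ess(w)|=2:

[(2, 2, 1), (4, 5, 3)]


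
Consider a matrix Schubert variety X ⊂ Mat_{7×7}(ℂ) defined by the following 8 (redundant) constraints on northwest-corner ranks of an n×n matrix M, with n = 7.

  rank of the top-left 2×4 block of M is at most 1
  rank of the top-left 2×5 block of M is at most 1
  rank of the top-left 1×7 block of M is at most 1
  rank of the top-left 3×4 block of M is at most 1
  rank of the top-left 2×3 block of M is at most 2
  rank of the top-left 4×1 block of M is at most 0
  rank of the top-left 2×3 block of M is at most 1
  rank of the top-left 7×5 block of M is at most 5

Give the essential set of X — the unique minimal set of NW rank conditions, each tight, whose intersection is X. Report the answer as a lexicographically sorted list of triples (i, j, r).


Propagating the 8 rank bounds to every northwest block:

  row 1: 0  1  1  1  1  1  1
  row 2: 0  1  1  1  1  2  2
  row 3: 0  1  1  1  2  3  3
  row 4: 0  1  2  2  3  4  4
  row 5: 1  2  3  3  4  5  5
  row 6: 1  2  3  4  5  6  6
  row 7: 1  2  3  4  5  6  7

giving w = (2, 6, 5, 3, 1, 4, 7) via Δ²R.

3 SE-corners of the 9-cell Rothe diagram give Ess(w):

[(2, 5, 1), (3, 4, 1), (4, 1, 0)]


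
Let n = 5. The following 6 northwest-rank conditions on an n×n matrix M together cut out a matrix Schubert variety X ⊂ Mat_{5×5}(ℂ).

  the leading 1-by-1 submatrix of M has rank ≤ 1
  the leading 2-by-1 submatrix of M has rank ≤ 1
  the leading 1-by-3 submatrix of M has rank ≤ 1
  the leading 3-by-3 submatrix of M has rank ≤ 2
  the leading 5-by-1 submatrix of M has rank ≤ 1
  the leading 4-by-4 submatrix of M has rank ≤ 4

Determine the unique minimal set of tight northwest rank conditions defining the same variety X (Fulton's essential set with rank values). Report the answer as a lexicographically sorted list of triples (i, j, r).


Rank table r_w(5×5) implied by the 6 constraints:

  i=1: 1 | 1 | 1 | 1 | 1
  i=2: 1 | 2 | 2 | 2 | 2
  i=3: 1 | 2 | 2 | 3 | 3
  i=4: 1 | 2 | 3 | 4 | 4
  i=5: 1 | 2 | 3 | 4 | 5

giving w = (1, 2, 4, 3, 5) via Δ²R.

D(w) has 1 cell with 1 SE-corner; essential set:

[(3, 3, 2)]


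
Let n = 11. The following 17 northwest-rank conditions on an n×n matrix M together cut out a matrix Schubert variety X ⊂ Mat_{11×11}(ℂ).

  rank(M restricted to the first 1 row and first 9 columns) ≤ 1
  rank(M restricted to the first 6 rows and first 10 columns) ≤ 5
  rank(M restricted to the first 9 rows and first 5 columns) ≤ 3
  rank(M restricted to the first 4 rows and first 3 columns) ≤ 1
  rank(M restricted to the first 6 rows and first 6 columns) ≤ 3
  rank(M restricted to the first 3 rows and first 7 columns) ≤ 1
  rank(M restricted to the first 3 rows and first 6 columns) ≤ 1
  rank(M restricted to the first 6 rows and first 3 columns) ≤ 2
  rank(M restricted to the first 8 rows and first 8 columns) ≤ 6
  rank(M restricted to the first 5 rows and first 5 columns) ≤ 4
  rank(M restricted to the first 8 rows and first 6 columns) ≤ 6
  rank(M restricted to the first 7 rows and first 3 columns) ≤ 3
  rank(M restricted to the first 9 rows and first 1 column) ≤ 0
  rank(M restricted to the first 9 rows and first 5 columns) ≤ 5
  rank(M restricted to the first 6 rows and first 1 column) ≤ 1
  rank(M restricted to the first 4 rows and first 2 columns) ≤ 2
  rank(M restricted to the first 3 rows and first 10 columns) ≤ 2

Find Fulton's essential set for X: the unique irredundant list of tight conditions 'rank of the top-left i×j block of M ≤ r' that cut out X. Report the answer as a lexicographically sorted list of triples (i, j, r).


Rank table r_w(11×11) implied by the 17 constraints:

  R[1]: 0 1 1 1 1 1 1 1 1 1 1
  R[2]: 0 1 1 1 1 1 1 2 2 2 2
  R[3]: 0 1 1 1 1 1 1 2 2 2 3
  R[4]: 0 1 1 2 2 2 2 3 3 3 4
  R[5]: 0 1 2 3 3 3 3 4 4 4 5
  R[6]: 0 1 2 3 3 3 4 5 5 5 6
  R[7]: 0 1 2 3 3 4 5 6 6 6 7
  R[8]: 0 1 2 3 3 4 5 6 7 7 8
  R[9]: 0 1 2 3 3 4 5 6 7 8 9
  R[10]: 1 2 3 4 4 5 6 7 8 9 10
  R[11]: 1 2 3 4 5 6 7 8 9 10 11

second differences of R give the permutation w = (2, 8, 11, 4, 3, 7, 6, 9, 10, 1, 5).

D(w) has 27 cells with 6 SE-corners; essential set:

[(3, 7, 1), (3, 10, 2), (4, 3, 1), (6, 6, 3), (9, 1, 0), (9, 5, 3)]


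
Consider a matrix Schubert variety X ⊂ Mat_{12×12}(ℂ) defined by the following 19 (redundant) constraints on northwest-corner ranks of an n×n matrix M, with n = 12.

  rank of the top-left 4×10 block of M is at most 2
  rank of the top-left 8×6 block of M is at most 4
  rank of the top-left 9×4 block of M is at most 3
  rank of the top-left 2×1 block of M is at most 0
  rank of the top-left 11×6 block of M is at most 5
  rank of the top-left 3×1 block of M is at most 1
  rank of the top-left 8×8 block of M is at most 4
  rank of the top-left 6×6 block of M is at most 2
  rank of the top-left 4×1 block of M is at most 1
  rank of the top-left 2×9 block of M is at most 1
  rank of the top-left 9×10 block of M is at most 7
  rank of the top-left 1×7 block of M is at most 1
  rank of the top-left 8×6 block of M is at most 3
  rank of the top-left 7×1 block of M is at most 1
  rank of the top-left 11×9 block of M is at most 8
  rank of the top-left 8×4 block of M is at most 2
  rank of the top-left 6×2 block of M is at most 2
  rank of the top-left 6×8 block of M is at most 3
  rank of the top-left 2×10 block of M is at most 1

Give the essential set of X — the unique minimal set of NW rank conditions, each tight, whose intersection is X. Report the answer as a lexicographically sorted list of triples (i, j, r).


Recovering R(i,j) via the rank-extension bound from the 19 conditions:

  R[1]: 0 1 1 1 1 1 1 1 1 1 1 1
  R[2]: 0 1 1 1 1 1 1 1 1 1 2 2
  R[3]: 1 2 2 2 2 2 2 2 2 2 3 3
  R[4]: 1 2 2 2 2 2 2 2 2 2 3 4
  R[5]: 1 2 2 2 2 2 3 3 3 3 4 5
  R[6]: 1 2 2 2 2 2 3 3 4 4 5 6
  R[7]: 1 2 2 2 3 3 4 4 5 5 6 7
  R[8]: 1 2 2 2 3 3 4 4 5 6 7 8
  R[9]: 1 2 3 3 4 4 5 5 6 7 8 9
  R[10]: 1 2 3 4 5 5 6 6 7 8 9 10
  R[11]: 1 2 3 4 5 5 6 7 8 9 10 11
  R[12]: 1 2 3 4 5 6 7 8 9 10 11 12

second differences of R give the permutation w = (2, 11, 1, 12, 7, 9, 5, 10, 3, 4, 8, 6).

Rothe diagram D(w) (34 cells), 9 SE-corners (essential conditions):

[(2, 1, 0), (2, 10, 1), (4, 10, 2), (6, 6, 2), (6, 8, 3), (8, 4, 2), (8, 6, 3), (8, 8, 4), (11, 6, 5)]


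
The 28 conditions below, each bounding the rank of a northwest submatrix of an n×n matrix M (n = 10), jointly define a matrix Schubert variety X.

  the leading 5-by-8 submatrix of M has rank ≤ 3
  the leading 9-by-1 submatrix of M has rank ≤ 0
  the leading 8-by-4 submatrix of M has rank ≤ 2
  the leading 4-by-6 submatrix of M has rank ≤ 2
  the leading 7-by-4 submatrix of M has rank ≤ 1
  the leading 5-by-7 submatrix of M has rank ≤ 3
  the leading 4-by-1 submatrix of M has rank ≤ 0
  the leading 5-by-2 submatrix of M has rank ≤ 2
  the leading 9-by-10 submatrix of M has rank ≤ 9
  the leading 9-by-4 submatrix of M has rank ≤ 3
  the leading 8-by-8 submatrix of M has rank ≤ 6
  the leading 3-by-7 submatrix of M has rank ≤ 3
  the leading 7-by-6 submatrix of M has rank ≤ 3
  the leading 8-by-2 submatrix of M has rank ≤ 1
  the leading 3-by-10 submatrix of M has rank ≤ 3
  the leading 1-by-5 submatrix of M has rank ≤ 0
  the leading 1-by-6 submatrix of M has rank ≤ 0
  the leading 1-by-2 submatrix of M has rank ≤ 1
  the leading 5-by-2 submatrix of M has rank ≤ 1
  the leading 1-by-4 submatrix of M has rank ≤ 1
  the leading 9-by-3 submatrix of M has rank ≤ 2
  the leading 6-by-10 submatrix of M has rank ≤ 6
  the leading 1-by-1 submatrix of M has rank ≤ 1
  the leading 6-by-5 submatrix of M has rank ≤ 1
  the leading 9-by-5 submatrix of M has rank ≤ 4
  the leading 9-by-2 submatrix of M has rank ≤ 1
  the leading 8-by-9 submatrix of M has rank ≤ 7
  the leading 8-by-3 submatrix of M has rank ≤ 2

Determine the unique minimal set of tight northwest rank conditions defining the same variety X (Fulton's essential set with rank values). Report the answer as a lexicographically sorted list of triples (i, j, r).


Recovering R(i,j) via the rank-extension bound from the 28 conditions:

  0 | 0 | 0 | 0 | 0 | 0 | 1 | 1 | 1 | 1
  0 | 1 | 1 | 1 | 1 | 1 | 2 | 2 | 2 | 2
  0 | 1 | 1 | 1 | 1 | 2 | 3 | 3 | 3 | 3
  0 | 1 | 1 | 1 | 1 | 2 | 3 | 3 | 4 | 4
  0 | 1 | 1 | 1 | 1 | 2 | 3 | 3 | 4 | 5
  0 | 1 | 1 | 1 | 1 | 2 | 3 | 4 | 5 | 6
  0 | 1 | 1 | 1 | 2 | 3 | 4 | 5 | 6 | 7
  0 | 1 | 2 | 2 | 3 | 4 | 5 | 6 | 7 | 8
  0 | 1 | 2 | 3 | 4 | 5 | 6 | 7 | 8 | 9
  1 | 2 | 3 | 4 | 5 | 6 | 7 | 8 | 9 | 10

giving w = (7, 2, 6, 9, 10, 8, 5, 3, 4, 1) via Δ²R.

Fulton essential set (5 of the 30 Rothe cells):

[(1, 6, 0), (5, 8, 3), (6, 5, 1), (7, 4, 1), (9, 1, 0)]
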